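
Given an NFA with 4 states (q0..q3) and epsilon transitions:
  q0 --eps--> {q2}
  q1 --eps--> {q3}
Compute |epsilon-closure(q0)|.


Starting from q0
Initialize closure = {q0}
Follow epsilon from q0 -> add q2
Final closure: {q0, q2}
Size = 2

2


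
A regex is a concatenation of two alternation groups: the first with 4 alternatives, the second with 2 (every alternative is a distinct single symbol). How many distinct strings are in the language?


First group: 4 alternatives
Second group: 2 alternatives
Concatenation: each choice from group 1 pairs with each from group 2
Total = 4 x 2 = 8

8


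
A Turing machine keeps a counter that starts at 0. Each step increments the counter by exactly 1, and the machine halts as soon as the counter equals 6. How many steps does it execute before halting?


Counter starts at 0. Counting sequence:
  Step 1: counter = 1
  Step 2: counter = 2
  Step 3: counter = 3
  Step 4: counter = 4
  Step 5: counter = 5
  Step 6: counter = 6
Counter reached 6 -> halt
Total steps = 6

6


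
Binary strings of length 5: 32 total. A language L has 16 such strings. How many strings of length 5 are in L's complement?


Alphabet: {0,1}
String length: 5
Total strings of length 5 = 2^5 = 32
Strings in L = 16
Complement = total - |L|
= 32 - 16
= 16

16


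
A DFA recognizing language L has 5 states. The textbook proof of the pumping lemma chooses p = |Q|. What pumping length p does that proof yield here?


Pumping lemma for regular languages (standard proof):
Take p = |Q|, the number of DFA states.
Any string of length >= |Q| passes through |Q|+1 states while reading its first |Q| symbols,
so by pigeonhole some state repeats, giving the loop that can be pumped.
Here |Q| = 5
Therefore the proof uses p = 5

5


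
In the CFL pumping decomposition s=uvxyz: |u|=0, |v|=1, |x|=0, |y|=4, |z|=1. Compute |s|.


|s| = |u| + |v| + |x| + |y| + |z|
= 0 + 1 + 0 + 4 + 1
= 1 + 0 + 5
= 1 + 5
= 6

6


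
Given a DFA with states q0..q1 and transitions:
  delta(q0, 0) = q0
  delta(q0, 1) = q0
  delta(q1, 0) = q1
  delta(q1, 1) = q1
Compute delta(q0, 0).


Looking up transition function:
delta(q0, 0) in the table
Row: q0, Column: 0
Result: q0

q0


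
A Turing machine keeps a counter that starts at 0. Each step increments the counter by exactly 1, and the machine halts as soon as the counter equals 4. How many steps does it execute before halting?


Counter starts at 0. Counting sequence:
  Step 1: counter = 1
  Step 2: counter = 2
  Step 3: counter = 3
  Step 4: counter = 4
Counter reached 4 -> halt
Total steps = 4

4


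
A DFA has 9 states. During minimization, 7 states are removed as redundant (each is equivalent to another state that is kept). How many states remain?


Original DFA: 9 states
Redundant states removed: 7
Minimized states = original - removed
= 9 - 7
= 2

2


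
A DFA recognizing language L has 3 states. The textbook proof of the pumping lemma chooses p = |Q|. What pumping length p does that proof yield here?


Pumping lemma for regular languages (standard proof):
Take p = |Q|, the number of DFA states.
Any string of length >= |Q| passes through |Q|+1 states while reading its first |Q| symbols,
so by pigeonhole some state repeats, giving the loop that can be pumped.
Here |Q| = 3
Therefore the proof uses p = 3

3


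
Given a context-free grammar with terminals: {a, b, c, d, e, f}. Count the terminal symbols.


Terminal symbols: a, b, c, d, e, f
Counting each: a (#1), b (#2), c (#3), d (#4), e (#5), f (#6)
Total = 6

6


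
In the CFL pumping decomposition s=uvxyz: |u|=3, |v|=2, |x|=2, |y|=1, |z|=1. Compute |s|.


|s| = |u| + |v| + |x| + |y| + |z|
= 3 + 2 + 2 + 1 + 1
= 5 + 2 + 2
= 7 + 2
= 9

9


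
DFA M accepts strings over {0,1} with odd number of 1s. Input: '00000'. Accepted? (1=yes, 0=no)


DFA has 2 states: q_even (start, accept=no) and q_odd
Processing string '00000' character by character:
  Position 0: read '0', 1-count=0 -> q_even (no change)
  Position 1: read '0', 1-count=0 -> q_even (no change)
  Position 2: read '0', 1-count=0 -> q_even (no change)
  Position 3: read '0', 1-count=0 -> q_even (no change)
  Position 4: read '0', 1-count=0 -> q_even (no change)
Final state: q_even, total 1s = 0 (even); the DFA requires an odd count -> reject

0


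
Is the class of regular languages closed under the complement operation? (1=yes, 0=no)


Regular languages are closed under:
- Union (DFA product construction)
- Intersection (DFA product construction)
- Complement (swap accept/reject states)
- Concatenation (NFA construction)
- Kleene star (NFA construction)
complement is in this list
Therefore: closed

1


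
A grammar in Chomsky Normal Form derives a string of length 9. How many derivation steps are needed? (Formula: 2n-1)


Chomsky Normal Form derivation:
String length n = 9
Each step either:
  - Splits a nonterminal into two (n-1 such steps)
  - Converts a nonterminal to terminal (n such steps)
Total = (n-1) + n = 2n - 1
= 2(9) - 1
= 18 - 1
= 17

17


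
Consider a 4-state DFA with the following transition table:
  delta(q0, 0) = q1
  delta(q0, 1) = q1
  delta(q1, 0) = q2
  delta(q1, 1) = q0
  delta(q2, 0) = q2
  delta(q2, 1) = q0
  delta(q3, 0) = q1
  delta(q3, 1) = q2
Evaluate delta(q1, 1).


Looking up transition function:
delta(q1, 1) in the table
Row: q1, Column: 1
Result: q0

q0


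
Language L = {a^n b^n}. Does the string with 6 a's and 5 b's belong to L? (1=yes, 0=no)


Language requires equal numbers of a's and b's
PDA pushes for each 'a', pops for each 'b'
Number of a's = 6
Number of b's = 5
6 != 5 -> Reject

0


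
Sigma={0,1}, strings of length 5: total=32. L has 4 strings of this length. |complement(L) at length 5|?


Alphabet: {0,1}
String length: 5
Total strings of length 5 = 2^5 = 32
Strings in L = 4
Complement = total - |L|
= 32 - 4
= 28

28


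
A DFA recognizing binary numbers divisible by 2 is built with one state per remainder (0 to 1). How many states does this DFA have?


Divisibility by 2 is tracked via the remainder mod 2: 0, 1, ..., 1
The construction assigns one state to each remainder
Number of remainders = 2

2


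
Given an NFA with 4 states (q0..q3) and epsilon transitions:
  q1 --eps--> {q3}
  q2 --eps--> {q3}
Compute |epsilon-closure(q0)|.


Starting from q0
Initialize closure = {q0}
q0 has no outgoing epsilon transitions -> nothing to add
Final closure: {q0}
Size = 1

1


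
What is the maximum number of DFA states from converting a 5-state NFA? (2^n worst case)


NFA has 5 states
Subset construction: each DFA state = subset of NFA states
Maximum subsets = 2^5
2^5 = 32

32


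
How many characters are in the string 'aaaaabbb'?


String: 'aaaaabbb'
Counting characters:
  'a' appears 5 time(s)
  'b' appears 3 time(s)
Total length = 5 + 3 = 8

8


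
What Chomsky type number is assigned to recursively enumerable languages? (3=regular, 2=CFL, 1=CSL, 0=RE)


Chomsky hierarchy levels:
  Type 3: Regular (DFA/NFA/regex)
  Type 2: Context-free (PDA)
  Type 1: Context-sensitive
  Type 0: Recursively enumerable (TM)
'recursively enumerable' corresponds to Type 0

0


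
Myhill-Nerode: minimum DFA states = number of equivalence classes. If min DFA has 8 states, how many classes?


Myhill-Nerode theorem:
Number of equivalence classes = number of states in minimal DFA
Minimal DFA states = 8
Therefore equivalence classes = 8

8


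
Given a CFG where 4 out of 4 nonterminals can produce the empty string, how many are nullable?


Nonterminals: {S, A, B, C}
A nonterminal is nullable if it can derive epsilon
Counting nullable nonterminals: 4
Total nullable = 4

4


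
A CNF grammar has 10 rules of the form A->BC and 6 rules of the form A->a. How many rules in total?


CNF allows two rule forms:
  A -> BC (binary): 10 rules
  A -> a (terminal): 6 rules
Total = 10 + 6 = 16

16


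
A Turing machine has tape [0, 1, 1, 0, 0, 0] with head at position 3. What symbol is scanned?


Tape: [0, 1, 1, 0, 0, 0]
Positions: 0 1 2 3 4 5
Values:    0 1 1 0 0 0
Head at position 3
tape[3] = 0

0


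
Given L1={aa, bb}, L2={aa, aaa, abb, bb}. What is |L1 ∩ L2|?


L1 = {aa, bb}
L2 = {aa, aaa, abb, bb}
Checking each string in L1 against L2:
  'aa': in L2? Yes
  'bb': in L2? Yes
Intersection = {aa, bb}
|L1 ∩ L2| = 2

2


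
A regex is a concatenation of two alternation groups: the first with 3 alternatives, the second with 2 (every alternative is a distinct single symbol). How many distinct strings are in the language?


First group: 3 alternatives
Second group: 2 alternatives
Concatenation: each choice from group 1 pairs with each from group 2
Total = 3 x 2 = 6

6


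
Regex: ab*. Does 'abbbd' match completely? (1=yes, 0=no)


Pattern: ab*
String: 'abbbd'
Pattern requires: exactly one 'a' followed by zero or more 'b's
First char is 'a' -> OK
Rest 'bbbd': all b's? No
Result: 0

0


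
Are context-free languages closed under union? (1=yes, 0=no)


CFL closure properties:
  Closed under: union, concatenation, Kleene star
  NOT closed under: intersection, complement
Operation 'union' is in closed list -> Yes (closed)

1


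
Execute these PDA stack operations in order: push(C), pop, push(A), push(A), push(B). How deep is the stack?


Tracing stack operations:
  push(C) -> stack = [C], depth=1
  pop -> removed C, stack = [], depth=0
  push(A) -> stack = [A], depth=1
  push(A) -> stack = [A,A], depth=2
  push(B) -> stack = [A,A,B], depth=3
Final depth = 3

3


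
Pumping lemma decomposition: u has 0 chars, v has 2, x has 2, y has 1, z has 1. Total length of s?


|s| = |u| + |v| + |x| + |y| + |z|
= 0 + 2 + 2 + 1 + 1
= 2 + 2 + 2
= 4 + 2
= 6

6


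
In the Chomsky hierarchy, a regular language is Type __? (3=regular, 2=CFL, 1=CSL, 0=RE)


Chomsky hierarchy levels:
  Type 3: Regular (DFA/NFA/regex)
  Type 2: Context-free (PDA)
  Type 1: Context-sensitive
  Type 0: Recursively enumerable (TM)
'regular' corresponds to Type 3

3


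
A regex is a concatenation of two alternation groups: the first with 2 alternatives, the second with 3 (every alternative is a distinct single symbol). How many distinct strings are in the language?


First group: 2 alternatives
Second group: 3 alternatives
Concatenation: each choice from group 1 pairs with each from group 2
Total = 2 x 3 = 6

6


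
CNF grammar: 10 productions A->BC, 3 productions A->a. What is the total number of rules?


CNF allows two rule forms:
  A -> BC (binary): 10 rules
  A -> a (terminal): 3 rules
Total = 10 + 3 = 13

13


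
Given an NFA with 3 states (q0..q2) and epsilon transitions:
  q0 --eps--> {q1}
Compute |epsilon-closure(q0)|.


Starting from q0
Initialize closure = {q0}
Follow epsilon from q0 -> add q1
Final closure: {q0, q1}
Size = 2

2


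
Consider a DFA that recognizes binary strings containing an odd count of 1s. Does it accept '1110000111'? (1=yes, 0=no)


DFA has 2 states: q_even (start, accept=no) and q_odd
Processing string '1110000111' character by character:
  Position 0: read '1', 1-count=1 -> q_odd
  Position 1: read '1', 1-count=2 -> q_even
  Position 2: read '1', 1-count=3 -> q_odd
  Position 3: read '0', 1-count=3 -> q_odd (no change)
  Position 4: read '0', 1-count=3 -> q_odd (no change)
  Position 5: read '0', 1-count=3 -> q_odd (no change)
  Position 6: read '0', 1-count=3 -> q_odd (no change)
  Position 7: read '1', 1-count=4 -> q_even
  Position 8: read '1', 1-count=5 -> q_odd
  Position 9: read '1', 1-count=6 -> q_even
Final state: q_even, total 1s = 6 (even); the DFA requires an odd count -> reject

0


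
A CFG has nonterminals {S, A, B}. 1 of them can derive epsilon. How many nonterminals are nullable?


Nonterminals: {S, A, B}
A nonterminal is nullable if it can derive epsilon
Counting nullable nonterminals: 1
Total nullable = 1

1


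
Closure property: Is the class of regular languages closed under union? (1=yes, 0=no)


Regular languages are closed under all standard operations:
- Union: Yes (product construction)
- Intersection: Yes (product construction)
- Complement: Yes (swap accept/reject)
- Concatenation: Yes (NFA construction)
Operation: union -> Closed

1


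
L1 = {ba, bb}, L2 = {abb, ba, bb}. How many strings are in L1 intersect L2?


L1 = {ba, bb}
L2 = {abb, ba, bb}
Checking each string in L1 against L2:
  'ba': in L2? Yes
  'bb': in L2? Yes
Intersection = {ba, bb}
|L1 ∩ L2| = 2

2


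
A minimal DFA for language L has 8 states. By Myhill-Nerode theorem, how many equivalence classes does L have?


Myhill-Nerode theorem:
Number of equivalence classes = number of states in minimal DFA
Minimal DFA states = 8
Therefore equivalence classes = 8

8


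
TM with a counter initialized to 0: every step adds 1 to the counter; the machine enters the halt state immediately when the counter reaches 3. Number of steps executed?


Counter starts at 0. Counting sequence:
  Step 1: counter = 1
  Step 2: counter = 2
  Step 3: counter = 3
Counter reached 3 -> halt
Total steps = 3

3


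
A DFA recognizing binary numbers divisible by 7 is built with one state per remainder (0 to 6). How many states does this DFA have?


Divisibility by 7 is tracked via the remainder mod 7: 0, 1, ..., 6
The construction assigns one state to each remainder
Number of remainders = 7

7


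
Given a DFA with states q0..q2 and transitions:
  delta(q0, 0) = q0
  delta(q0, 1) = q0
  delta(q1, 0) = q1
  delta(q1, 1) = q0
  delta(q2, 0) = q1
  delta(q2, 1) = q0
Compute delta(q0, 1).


Looking up transition function:
delta(q0, 1) in the table
Row: q0, Column: 1
Result: q0

q0


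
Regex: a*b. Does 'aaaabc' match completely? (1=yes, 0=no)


Pattern: a*b
String: 'aaaabc'
Pattern requires: zero or more 'a's followed by exactly one 'b'
Found 4 leading 'a's
Remaining: 'bc'
Remaining is not 'b' -> no match
Result: 0

0


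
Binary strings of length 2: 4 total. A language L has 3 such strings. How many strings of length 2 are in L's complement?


Alphabet: {0,1}
String length: 2
Total strings of length 2 = 2^2 = 4
Strings in L = 3
Complement = total - |L|
= 4 - 3
= 1

1


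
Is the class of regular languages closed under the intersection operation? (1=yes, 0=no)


Regular languages are closed under:
- Union (DFA product construction)
- Intersection (DFA product construction)
- Complement (swap accept/reject states)
- Concatenation (NFA construction)
- Kleene star (NFA construction)
intersection is in this list
Therefore: closed

1


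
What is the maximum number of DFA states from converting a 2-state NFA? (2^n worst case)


NFA has 2 states
Subset construction: each DFA state = subset of NFA states
Maximum subsets = 2^2
2^2 = 4

4


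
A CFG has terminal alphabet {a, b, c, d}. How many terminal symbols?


Terminal symbols: a, b, c, d
Counting each: a (#1), b (#2), c (#3), d (#4)
Total = 4

4


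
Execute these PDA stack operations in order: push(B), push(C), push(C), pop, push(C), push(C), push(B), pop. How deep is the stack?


Tracing stack operations:
  push(B) -> stack = [B], depth=1
  push(C) -> stack = [B,C], depth=2
  push(C) -> stack = [B,C,C], depth=3
  pop -> removed C, stack = [B,C], depth=2
  push(C) -> stack = [B,C,C], depth=3
  push(C) -> stack = [B,C,C,C], depth=4
  push(B) -> stack = [B,C,C,C,B], depth=5
  pop -> removed B, stack = [B,C,C,C], depth=4
Final depth = 4

4


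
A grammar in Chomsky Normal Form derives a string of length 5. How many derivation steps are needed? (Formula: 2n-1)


Chomsky Normal Form derivation:
String length n = 5
Each step either:
  - Splits a nonterminal into two (n-1 such steps)
  - Converts a nonterminal to terminal (n such steps)
Total = (n-1) + n = 2n - 1
= 2(5) - 1
= 10 - 1
= 9

9


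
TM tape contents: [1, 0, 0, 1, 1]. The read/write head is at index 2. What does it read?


Tape: [1, 0, 0, 1, 1]
Positions: 0 1 2 3 4
Values:    1 0 0 1 1
Head at position 2
tape[2] = 0

0


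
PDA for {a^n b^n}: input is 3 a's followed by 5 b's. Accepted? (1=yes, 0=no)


Language requires equal numbers of a's and b's
PDA pushes for each 'a', pops for each 'b'
Number of a's = 3
Number of b's = 5
3 != 5 -> Reject

0


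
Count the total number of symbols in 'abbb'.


String: 'abbb'
Counting characters:
  'a' appears 1 time(s)
  'b' appears 3 time(s)
Total length = 1 + 3 = 4

4


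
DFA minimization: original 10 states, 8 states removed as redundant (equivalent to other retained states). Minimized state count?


Original DFA: 10 states
Redundant states removed: 8
Minimized states = original - removed
= 10 - 8
= 2

2


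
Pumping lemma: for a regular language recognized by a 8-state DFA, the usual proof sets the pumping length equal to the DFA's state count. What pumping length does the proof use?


Pumping lemma for regular languages (standard proof):
Take p = |Q|, the number of DFA states.
Any string of length >= |Q| passes through |Q|+1 states while reading its first |Q| symbols,
so by pigeonhole some state repeats, giving the loop that can be pumped.
Here |Q| = 8
Therefore the proof uses p = 8

8


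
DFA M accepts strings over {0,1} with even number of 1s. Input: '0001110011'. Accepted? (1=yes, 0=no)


DFA has 2 states: q_even (start, accept=yes) and q_odd
Processing string '0001110011' character by character:
  Position 0: read '0', 1-count=0 -> q_even (no change)
  Position 1: read '0', 1-count=0 -> q_even (no change)
  Position 2: read '0', 1-count=0 -> q_even (no change)
  Position 3: read '1', 1-count=1 -> q_odd
  Position 4: read '1', 1-count=2 -> q_even
  Position 5: read '1', 1-count=3 -> q_odd
  Position 6: read '0', 1-count=3 -> q_odd (no change)
  Position 7: read '0', 1-count=3 -> q_odd (no change)
  Position 8: read '1', 1-count=4 -> q_even
  Position 9: read '1', 1-count=5 -> q_odd
Final state: q_odd, total 1s = 5 (odd); the DFA requires an even count -> reject

0


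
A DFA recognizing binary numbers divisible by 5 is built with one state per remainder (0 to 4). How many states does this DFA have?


Divisibility by 5 is tracked via the remainder mod 5: 0, 1, ..., 4
The construction assigns one state to each remainder
Number of remainders = 5

5


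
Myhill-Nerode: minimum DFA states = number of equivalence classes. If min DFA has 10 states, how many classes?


Myhill-Nerode theorem:
Number of equivalence classes = number of states in minimal DFA
Minimal DFA states = 10
Therefore equivalence classes = 10

10


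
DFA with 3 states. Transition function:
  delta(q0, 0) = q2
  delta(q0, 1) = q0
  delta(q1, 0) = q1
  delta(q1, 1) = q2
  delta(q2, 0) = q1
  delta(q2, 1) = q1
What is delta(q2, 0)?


Looking up transition function:
delta(q2, 0) in the table
Row: q2, Column: 0
Result: q1

q1


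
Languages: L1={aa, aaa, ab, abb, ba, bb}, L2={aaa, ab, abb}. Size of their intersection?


L1 = {aa, aaa, ab, abb, ba, bb}
L2 = {aaa, ab, abb}
Checking each string in L1 against L2:
  'aa': in L2? No
  'aaa': in L2? Yes
  'ab': in L2? Yes
  'abb': in L2? Yes
  'ba': in L2? No
  'bb': in L2? No
Intersection = {aaa, ab, abb}
|L1 ∩ L2| = 3

3


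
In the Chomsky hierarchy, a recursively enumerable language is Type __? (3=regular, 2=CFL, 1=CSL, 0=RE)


Chomsky hierarchy levels:
  Type 3: Regular (DFA/NFA/regex)
  Type 2: Context-free (PDA)
  Type 1: Context-sensitive
  Type 0: Recursively enumerable (TM)
'recursively enumerable' corresponds to Type 0

0


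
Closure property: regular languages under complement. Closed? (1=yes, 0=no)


Regular languages are closed under:
- Union (DFA product construction)
- Intersection (DFA product construction)
- Complement (swap accept/reject states)
- Concatenation (NFA construction)
- Kleene star (NFA construction)
complement is in this list
Therefore: closed

1


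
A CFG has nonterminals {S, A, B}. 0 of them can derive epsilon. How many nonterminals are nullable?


Nonterminals: {S, A, B}
A nonterminal is nullable if it can derive epsilon
Counting nullable nonterminals: 0
Total nullable = 0

0


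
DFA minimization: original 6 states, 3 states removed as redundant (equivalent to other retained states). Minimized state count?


Original DFA: 6 states
Redundant states removed: 3
Minimized states = original - removed
= 6 - 3
= 3

3


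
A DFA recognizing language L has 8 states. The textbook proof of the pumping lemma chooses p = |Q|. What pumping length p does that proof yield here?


Pumping lemma for regular languages (standard proof):
Take p = |Q|, the number of DFA states.
Any string of length >= |Q| passes through |Q|+1 states while reading its first |Q| symbols,
so by pigeonhole some state repeats, giving the loop that can be pumped.
Here |Q| = 8
Therefore the proof uses p = 8

8


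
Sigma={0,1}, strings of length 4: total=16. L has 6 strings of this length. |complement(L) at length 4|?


Alphabet: {0,1}
String length: 4
Total strings of length 4 = 2^4 = 16
Strings in L = 6
Complement = total - |L|
= 16 - 6
= 10

10


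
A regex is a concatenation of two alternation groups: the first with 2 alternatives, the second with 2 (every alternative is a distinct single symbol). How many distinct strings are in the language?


First group: 2 alternatives
Second group: 2 alternatives
Concatenation: each choice from group 1 pairs with each from group 2
Total = 2 x 2 = 4

4


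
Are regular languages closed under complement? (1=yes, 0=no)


Regular languages are closed under all standard operations:
- Union: Yes (product construction)
- Intersection: Yes (product construction)
- Complement: Yes (swap accept/reject)
- Concatenation: Yes (NFA construction)
Operation: complement -> Closed

1


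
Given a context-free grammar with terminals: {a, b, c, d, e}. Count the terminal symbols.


Terminal symbols: a, b, c, d, e
Counting each: a (#1), b (#2), c (#3), d (#4), e (#5)
Total = 5

5


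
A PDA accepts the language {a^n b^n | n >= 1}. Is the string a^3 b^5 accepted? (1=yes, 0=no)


Language requires equal numbers of a's and b's
PDA pushes for each 'a', pops for each 'b'
Number of a's = 3
Number of b's = 5
3 != 5 -> Reject

0


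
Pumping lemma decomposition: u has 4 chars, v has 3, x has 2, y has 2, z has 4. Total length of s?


|s| = |u| + |v| + |x| + |y| + |z|
= 4 + 3 + 2 + 2 + 4
= 7 + 2 + 6
= 9 + 6
= 15

15


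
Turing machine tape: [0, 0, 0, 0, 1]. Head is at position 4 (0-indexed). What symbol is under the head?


Tape: [0, 0, 0, 0, 1]
Positions: 0 1 2 3 4
Values:    0 0 0 0 1
Head at position 4
tape[4] = 1

1


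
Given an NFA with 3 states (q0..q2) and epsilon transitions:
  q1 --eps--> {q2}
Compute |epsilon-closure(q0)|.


Starting from q0
Initialize closure = {q0}
q0 has no outgoing epsilon transitions -> nothing to add
Final closure: {q0}
Size = 1

1


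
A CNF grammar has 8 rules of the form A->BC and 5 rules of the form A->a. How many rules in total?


CNF allows two rule forms:
  A -> BC (binary): 8 rules
  A -> a (terminal): 5 rules
Total = 8 + 5 = 13

13


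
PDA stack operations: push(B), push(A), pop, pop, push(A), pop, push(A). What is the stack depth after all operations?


Tracing stack operations:
  push(B) -> stack = [B], depth=1
  push(A) -> stack = [B,A], depth=2
  pop -> removed A, stack = [B], depth=1
  pop -> removed B, stack = [], depth=0
  push(A) -> stack = [A], depth=1
  pop -> removed A, stack = [], depth=0
  push(A) -> stack = [A], depth=1
Final depth = 1

1


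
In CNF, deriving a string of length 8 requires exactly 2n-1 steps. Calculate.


Chomsky Normal Form derivation:
String length n = 8
Each step either:
  - Splits a nonterminal into two (n-1 such steps)
  - Converts a nonterminal to terminal (n such steps)
Total = (n-1) + n = 2n - 1
= 2(8) - 1
= 16 - 1
= 15

15


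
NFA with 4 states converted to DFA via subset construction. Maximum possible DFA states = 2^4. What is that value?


NFA has 4 states
Subset construction: each DFA state = subset of NFA states
Maximum subsets = 2^4
2^4 = 16

16


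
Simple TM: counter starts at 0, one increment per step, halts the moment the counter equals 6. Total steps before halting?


Counter starts at 0. Counting sequence:
  Step 1: counter = 1
  Step 2: counter = 2
  Step 3: counter = 3
  Step 4: counter = 4
  Step 5: counter = 5
  Step 6: counter = 6
Counter reached 6 -> halt
Total steps = 6

6


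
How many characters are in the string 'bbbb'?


String: 'bbbb'
Counting characters:
  'b' appears 4 time(s)
Total length = 0 + 4 = 4

4


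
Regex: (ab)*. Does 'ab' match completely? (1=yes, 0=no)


Pattern: (ab)*
String: 'ab'
Pattern requires: zero or more repetitions of 'ab'
Pairs: ['ab']
All pairs are 'ab'? Yes
Result: 1

1


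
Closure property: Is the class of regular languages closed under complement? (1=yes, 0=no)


Regular languages are closed under all standard operations:
- Union: Yes (product construction)
- Intersection: Yes (product construction)
- Complement: Yes (swap accept/reject)
- Concatenation: Yes (NFA construction)
Operation: complement -> Closed

1


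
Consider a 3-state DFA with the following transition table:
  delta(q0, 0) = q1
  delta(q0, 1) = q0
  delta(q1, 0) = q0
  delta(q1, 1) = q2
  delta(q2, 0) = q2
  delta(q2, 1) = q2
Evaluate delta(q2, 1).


Looking up transition function:
delta(q2, 1) in the table
Row: q2, Column: 1
Result: q2

q2


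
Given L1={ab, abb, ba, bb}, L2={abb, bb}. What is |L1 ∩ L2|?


L1 = {ab, abb, ba, bb}
L2 = {abb, bb}
Checking each string in L1 against L2:
  'ab': in L2? No
  'abb': in L2? Yes
  'ba': in L2? No
  'bb': in L2? Yes
Intersection = {abb, bb}
|L1 ∩ L2| = 2

2


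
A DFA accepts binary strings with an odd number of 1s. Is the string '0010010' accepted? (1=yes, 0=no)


DFA has 2 states: q_even (start, accept=no) and q_odd
Processing string '0010010' character by character:
  Position 0: read '0', 1-count=0 -> q_even (no change)
  Position 1: read '0', 1-count=0 -> q_even (no change)
  Position 2: read '1', 1-count=1 -> q_odd
  Position 3: read '0', 1-count=1 -> q_odd (no change)
  Position 4: read '0', 1-count=1 -> q_odd (no change)
  Position 5: read '1', 1-count=2 -> q_even
  Position 6: read '0', 1-count=2 -> q_even (no change)
Final state: q_even, total 1s = 2 (even); the DFA requires an odd count -> reject

0


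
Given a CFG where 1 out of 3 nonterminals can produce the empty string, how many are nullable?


Nonterminals: {S, A, B}
A nonterminal is nullable if it can derive epsilon
Counting nullable nonterminals: 1
Total nullable = 1

1


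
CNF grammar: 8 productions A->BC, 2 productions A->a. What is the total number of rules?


CNF allows two rule forms:
  A -> BC (binary): 8 rules
  A -> a (terminal): 2 rules
Total = 8 + 2 = 10

10


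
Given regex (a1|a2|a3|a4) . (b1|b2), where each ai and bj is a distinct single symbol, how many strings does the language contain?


First group: 4 alternatives
Second group: 2 alternatives
Concatenation: each choice from group 1 pairs with each from group 2
Total = 4 x 2 = 8

8


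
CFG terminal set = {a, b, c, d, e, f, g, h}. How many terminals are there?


Terminal symbols: a, b, c, d, e, f, g, h
Counting each: a (#1), b (#2), c (#3), d (#4), e (#5), f (#6), g (#7), h (#8)
Total = 8

8


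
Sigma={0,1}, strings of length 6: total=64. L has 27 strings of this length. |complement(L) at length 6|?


Alphabet: {0,1}
String length: 6
Total strings of length 6 = 2^6 = 64
Strings in L = 27
Complement = total - |L|
= 64 - 27
= 37

37


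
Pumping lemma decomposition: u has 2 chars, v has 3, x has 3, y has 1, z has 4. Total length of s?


|s| = |u| + |v| + |x| + |y| + |z|
= 2 + 3 + 3 + 1 + 4
= 5 + 3 + 5
= 8 + 5
= 13

13


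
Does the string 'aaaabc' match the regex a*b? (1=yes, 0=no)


Pattern: a*b
String: 'aaaabc'
Pattern requires: zero or more 'a's followed by exactly one 'b'
Found 4 leading 'a's
Remaining: 'bc'
Remaining is not 'b' -> no match
Result: 0

0


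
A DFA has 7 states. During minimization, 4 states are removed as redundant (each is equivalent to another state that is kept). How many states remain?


Original DFA: 7 states
Redundant states removed: 4
Minimized states = original - removed
= 7 - 4
= 3

3


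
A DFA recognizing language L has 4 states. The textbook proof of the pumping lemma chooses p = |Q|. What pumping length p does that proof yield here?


Pumping lemma for regular languages (standard proof):
Take p = |Q|, the number of DFA states.
Any string of length >= |Q| passes through |Q|+1 states while reading its first |Q| symbols,
so by pigeonhole some state repeats, giving the loop that can be pumped.
Here |Q| = 4
Therefore the proof uses p = 4

4


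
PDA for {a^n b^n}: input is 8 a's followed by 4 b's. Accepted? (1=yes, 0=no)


Language requires equal numbers of a's and b's
PDA pushes for each 'a', pops for each 'b'
Number of a's = 8
Number of b's = 4
8 != 4 -> Reject

0


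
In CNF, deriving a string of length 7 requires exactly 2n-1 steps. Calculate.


Chomsky Normal Form derivation:
String length n = 7
Each step either:
  - Splits a nonterminal into two (n-1 such steps)
  - Converts a nonterminal to terminal (n such steps)
Total = (n-1) + n = 2n - 1
= 2(7) - 1
= 14 - 1
= 13

13


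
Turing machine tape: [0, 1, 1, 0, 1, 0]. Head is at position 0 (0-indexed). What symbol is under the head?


Tape: [0, 1, 1, 0, 1, 0]
Positions: 0 1 2 3 4 5
Values:    0 1 1 0 1 0
Head at position 0
tape[0] = 0

0


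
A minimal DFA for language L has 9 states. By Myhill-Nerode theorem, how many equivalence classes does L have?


Myhill-Nerode theorem:
Number of equivalence classes = number of states in minimal DFA
Minimal DFA states = 9
Therefore equivalence classes = 9

9


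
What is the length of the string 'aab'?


String: 'aab'
Counting characters:
  'a' appears 2 time(s)
  'b' appears 1 time(s)
Total length = 2 + 1 = 3

3


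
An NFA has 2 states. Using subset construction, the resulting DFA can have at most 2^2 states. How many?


NFA has 2 states
Subset construction: each DFA state = subset of NFA states
Maximum subsets = 2^2
2^2 = 4

4


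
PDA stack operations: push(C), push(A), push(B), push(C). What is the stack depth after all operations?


Tracing stack operations:
  push(C) -> stack = [C], depth=1
  push(A) -> stack = [C,A], depth=2
  push(B) -> stack = [C,A,B], depth=3
  push(C) -> stack = [C,A,B,C], depth=4
Final depth = 4

4


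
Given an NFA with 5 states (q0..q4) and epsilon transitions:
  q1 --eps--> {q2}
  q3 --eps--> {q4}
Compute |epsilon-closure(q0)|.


Starting from q0
Initialize closure = {q0}
q0 has no outgoing epsilon transitions -> nothing to add
Final closure: {q0}
Size = 1

1


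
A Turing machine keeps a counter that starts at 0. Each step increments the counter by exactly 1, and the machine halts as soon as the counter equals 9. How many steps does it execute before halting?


Counter starts at 0. Counting sequence:
  Step 1: counter = 1
  Step 2: counter = 2
  Step 3: counter = 3
  Step 4: counter = 4
  Step 5: counter = 5
  Step 6: counter = 6
  ...
  Step 9: counter = 9
Counter reached 9 -> halt
Total steps = 9

9


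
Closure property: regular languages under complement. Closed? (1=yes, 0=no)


Regular languages are closed under:
- Union (DFA product construction)
- Intersection (DFA product construction)
- Complement (swap accept/reject states)
- Concatenation (NFA construction)
- Kleene star (NFA construction)
complement is in this list
Therefore: closed

1


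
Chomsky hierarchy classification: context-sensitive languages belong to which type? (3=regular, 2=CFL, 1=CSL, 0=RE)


Chomsky hierarchy levels:
  Type 3: Regular (DFA/NFA/regex)
  Type 2: Context-free (PDA)
  Type 1: Context-sensitive
  Type 0: Recursively enumerable (TM)
'context-sensitive' corresponds to Type 1

1


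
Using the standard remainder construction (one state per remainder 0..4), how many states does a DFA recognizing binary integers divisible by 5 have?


Divisibility by 5 is tracked via the remainder mod 5: 0, 1, ..., 4
The construction assigns one state to each remainder
Number of remainders = 5

5


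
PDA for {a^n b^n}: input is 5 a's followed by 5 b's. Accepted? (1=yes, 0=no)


Language requires equal numbers of a's and b's
PDA pushes for each 'a', pops for each 'b'
Number of a's = 5
Number of b's = 5
5 == 5 -> Accept

1


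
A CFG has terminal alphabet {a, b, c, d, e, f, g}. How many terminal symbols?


Terminal symbols: a, b, c, d, e, f, g
Counting each: a (#1), b (#2), c (#3), d (#4), e (#5), f (#6), g (#7)
Total = 7

7


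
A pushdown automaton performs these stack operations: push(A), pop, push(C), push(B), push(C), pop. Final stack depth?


Tracing stack operations:
  push(A) -> stack = [A], depth=1
  pop -> removed A, stack = [], depth=0
  push(C) -> stack = [C], depth=1
  push(B) -> stack = [C,B], depth=2
  push(C) -> stack = [C,B,C], depth=3
  pop -> removed C, stack = [C,B], depth=2
Final depth = 2

2


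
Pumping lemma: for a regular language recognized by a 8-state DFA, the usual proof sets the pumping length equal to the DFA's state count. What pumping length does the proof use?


Pumping lemma for regular languages (standard proof):
Take p = |Q|, the number of DFA states.
Any string of length >= |Q| passes through |Q|+1 states while reading its first |Q| symbols,
so by pigeonhole some state repeats, giving the loop that can be pumped.
Here |Q| = 8
Therefore the proof uses p = 8

8


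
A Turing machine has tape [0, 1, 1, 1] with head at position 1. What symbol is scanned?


Tape: [0, 1, 1, 1]
Positions: 0 1 2 3
Values:    0 1 1 1
Head at position 1
tape[1] = 1

1


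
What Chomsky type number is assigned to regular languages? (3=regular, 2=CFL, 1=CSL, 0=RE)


Chomsky hierarchy levels:
  Type 3: Regular (DFA/NFA/regex)
  Type 2: Context-free (PDA)
  Type 1: Context-sensitive
  Type 0: Recursively enumerable (TM)
'regular' corresponds to Type 3

3


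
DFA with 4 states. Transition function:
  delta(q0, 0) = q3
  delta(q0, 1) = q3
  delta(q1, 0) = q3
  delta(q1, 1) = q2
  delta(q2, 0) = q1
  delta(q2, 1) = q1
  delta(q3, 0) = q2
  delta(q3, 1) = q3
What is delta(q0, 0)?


Looking up transition function:
delta(q0, 0) in the table
Row: q0, Column: 0
Result: q3

q3


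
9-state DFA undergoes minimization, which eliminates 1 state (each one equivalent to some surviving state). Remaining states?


Original DFA: 9 states
Redundant states removed: 1
Minimized states = original - removed
= 9 - 1
= 8

8


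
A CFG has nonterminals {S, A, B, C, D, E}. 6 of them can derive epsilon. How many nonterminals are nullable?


Nonterminals: {S, A, B, C, D, E}
A nonterminal is nullable if it can derive epsilon
Counting nullable nonterminals: 6
Total nullable = 6

6


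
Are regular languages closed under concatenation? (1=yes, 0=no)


Regular languages are closed under:
- Union (DFA product construction)
- Intersection (DFA product construction)
- Complement (swap accept/reject states)
- Concatenation (NFA construction)
- Kleene star (NFA construction)
concatenation is in this list
Therefore: closed

1


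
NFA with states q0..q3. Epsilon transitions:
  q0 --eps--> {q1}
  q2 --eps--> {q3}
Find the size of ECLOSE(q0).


Starting from q0
Initialize closure = {q0}
Follow epsilon from q0 -> add q1
Final closure: {q0, q1}
Size = 2

2


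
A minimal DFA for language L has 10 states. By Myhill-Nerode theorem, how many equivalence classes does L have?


Myhill-Nerode theorem:
Number of equivalence classes = number of states in minimal DFA
Minimal DFA states = 10
Therefore equivalence classes = 10

10


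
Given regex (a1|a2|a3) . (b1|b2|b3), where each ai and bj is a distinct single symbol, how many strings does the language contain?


First group: 3 alternatives
Second group: 3 alternatives
Concatenation: each choice from group 1 pairs with each from group 2
Total = 3 x 3 = 9

9


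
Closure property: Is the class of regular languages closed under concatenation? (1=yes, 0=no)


Regular languages are closed under all standard operations:
- Union: Yes (product construction)
- Intersection: Yes (product construction)
- Complement: Yes (swap accept/reject)
- Concatenation: Yes (NFA construction)
Operation: concatenation -> Closed

1


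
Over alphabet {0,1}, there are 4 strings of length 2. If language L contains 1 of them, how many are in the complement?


Alphabet: {0,1}
String length: 2
Total strings of length 2 = 2^2 = 4
Strings in L = 1
Complement = total - |L|
= 4 - 1
= 3

3


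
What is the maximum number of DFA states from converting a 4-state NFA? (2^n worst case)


NFA has 4 states
Subset construction: each DFA state = subset of NFA states
Maximum subsets = 2^4
2^4 = 16

16


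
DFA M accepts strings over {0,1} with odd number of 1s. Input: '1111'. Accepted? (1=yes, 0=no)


DFA has 2 states: q_even (start, accept=no) and q_odd
Processing string '1111' character by character:
  Position 0: read '1', 1-count=1 -> q_odd
  Position 1: read '1', 1-count=2 -> q_even
  Position 2: read '1', 1-count=3 -> q_odd
  Position 3: read '1', 1-count=4 -> q_even
Final state: q_even, total 1s = 4 (even); the DFA requires an odd count -> reject

0


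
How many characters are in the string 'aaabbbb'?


String: 'aaabbbb'
Counting characters:
  'a' appears 3 time(s)
  'b' appears 4 time(s)
Total length = 3 + 4 = 7

7


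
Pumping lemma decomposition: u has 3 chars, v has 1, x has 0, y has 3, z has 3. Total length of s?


|s| = |u| + |v| + |x| + |y| + |z|
= 3 + 1 + 0 + 3 + 3
= 4 + 0 + 6
= 4 + 6
= 10

10


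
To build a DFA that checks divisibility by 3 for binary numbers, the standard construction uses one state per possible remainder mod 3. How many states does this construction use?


Divisibility by 3 is tracked via the remainder mod 3: 0, 1, ..., 2
The construction assigns one state to each remainder
Number of remainders = 3

3


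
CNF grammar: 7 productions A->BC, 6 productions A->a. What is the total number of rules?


CNF allows two rule forms:
  A -> BC (binary): 7 rules
  A -> a (terminal): 6 rules
Total = 7 + 6 = 13

13


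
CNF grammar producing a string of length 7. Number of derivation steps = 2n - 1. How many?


Chomsky Normal Form derivation:
String length n = 7
Each step either:
  - Splits a nonterminal into two (n-1 such steps)
  - Converts a nonterminal to terminal (n such steps)
Total = (n-1) + n = 2n - 1
= 2(7) - 1
= 14 - 1
= 13

13


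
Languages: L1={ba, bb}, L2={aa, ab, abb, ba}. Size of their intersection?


L1 = {ba, bb}
L2 = {aa, ab, abb, ba}
Checking each string in L1 against L2:
  'ba': in L2? Yes
  'bb': in L2? No
Intersection = {ba}
|L1 ∩ L2| = 1

1


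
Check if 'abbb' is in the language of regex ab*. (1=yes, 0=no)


Pattern: ab*
String: 'abbb'
Pattern requires: exactly one 'a' followed by zero or more 'b's
First char is 'a' -> OK
Rest 'bbb': all b's? Yes
Result: 1

1


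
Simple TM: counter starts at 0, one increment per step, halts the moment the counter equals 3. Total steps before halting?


Counter starts at 0. Counting sequence:
  Step 1: counter = 1
  Step 2: counter = 2
  Step 3: counter = 3
Counter reached 3 -> halt
Total steps = 3

3


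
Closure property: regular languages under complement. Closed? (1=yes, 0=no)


Regular languages are closed under:
- Union (DFA product construction)
- Intersection (DFA product construction)
- Complement (swap accept/reject states)
- Concatenation (NFA construction)
- Kleene star (NFA construction)
complement is in this list
Therefore: closed

1


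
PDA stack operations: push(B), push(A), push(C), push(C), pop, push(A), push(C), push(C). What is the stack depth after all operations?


Tracing stack operations:
  push(B) -> stack = [B], depth=1
  push(A) -> stack = [B,A], depth=2
  push(C) -> stack = [B,A,C], depth=3
  push(C) -> stack = [B,A,C,C], depth=4
  pop -> removed C, stack = [B,A,C], depth=3
  push(A) -> stack = [B,A,C,A], depth=4
  push(C) -> stack = [B,A,C,A,C], depth=5
  push(C) -> stack = [B,A,C,A,C,C], depth=6
Final depth = 6

6
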